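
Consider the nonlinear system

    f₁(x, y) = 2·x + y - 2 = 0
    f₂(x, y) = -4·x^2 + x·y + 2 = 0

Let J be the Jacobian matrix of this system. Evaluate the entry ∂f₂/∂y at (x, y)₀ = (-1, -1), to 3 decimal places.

∂f₂/∂y = x.
At (-1, -1) this is -1.000.

-1.000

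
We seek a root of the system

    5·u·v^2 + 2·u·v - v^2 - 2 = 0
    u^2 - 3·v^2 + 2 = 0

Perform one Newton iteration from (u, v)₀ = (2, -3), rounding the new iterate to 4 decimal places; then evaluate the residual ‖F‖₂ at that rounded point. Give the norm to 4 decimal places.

18.1735

At (2, -3): F = (67.0000, -21.0000).
Jacobian J = [[5·v^2 + 2·v, 10·u·v + 2·u - 2·v], [2·u, -6·v]].
At the point, J = [[39.0000, -50.0000], [4.0000, 18.0000]] (det J = 902.0000).
Solving J·Δ = −F gives Δ = (-0.1729, 1.2051).
Then the next iterate is (u, v)₁ = (1.8271, -1.7949).
Re-evaluating at (1.8271, -1.7949): F = (17.650940, -4.326704), so ‖F‖₂ = 18.1735.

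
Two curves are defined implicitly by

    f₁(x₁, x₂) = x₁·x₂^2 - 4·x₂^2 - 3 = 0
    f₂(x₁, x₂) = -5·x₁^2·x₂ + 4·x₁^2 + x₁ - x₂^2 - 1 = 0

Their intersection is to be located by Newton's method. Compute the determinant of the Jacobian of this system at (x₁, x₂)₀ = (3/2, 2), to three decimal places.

-231.000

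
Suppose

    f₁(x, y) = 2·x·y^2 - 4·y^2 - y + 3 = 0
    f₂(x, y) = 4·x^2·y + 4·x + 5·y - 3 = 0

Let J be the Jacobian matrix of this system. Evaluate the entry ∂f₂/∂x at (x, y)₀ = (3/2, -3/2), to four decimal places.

-14.0000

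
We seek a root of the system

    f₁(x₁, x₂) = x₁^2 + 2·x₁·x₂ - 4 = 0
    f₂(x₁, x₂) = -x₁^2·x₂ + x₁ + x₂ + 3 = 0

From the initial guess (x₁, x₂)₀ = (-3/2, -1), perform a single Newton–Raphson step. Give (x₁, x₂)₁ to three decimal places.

(-28.250, 44.000)

At (-3/2, -1): F = (1.250, 2.750).
Jacobian J = [[2·x₁ + 2·x₂, 2·x₁], [-2·x₁·x₂ + 1, -x₁^2 + 1]].
At the point, J = [[-5.000, -3.000], [-2.000, -1.250]] (det J = 0.250).
Solving J·Δ = −F gives Δ = (-26.750, 45.000).
Then the next iterate is (x₁, x₂)₁ = (-28.250, 44.000).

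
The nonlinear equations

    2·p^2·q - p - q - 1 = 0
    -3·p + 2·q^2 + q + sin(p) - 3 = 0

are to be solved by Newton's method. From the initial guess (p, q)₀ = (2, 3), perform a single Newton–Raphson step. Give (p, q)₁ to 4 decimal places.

(1.5552, 1.8901)

At (2, 3): F = (18.0000, 12.909297).
Jacobian J = [[4·p·q - 1, 2·p^2 - 1], [cos(p) - 3, 4·q + 1]].
At the point, J = [[23.0000, 7.0000], [-3.416147, 13.0000]] (det J = 322.913028).
Solving J·Δ = −F gives Δ = (-0.4448, -1.1099).
Then the next iterate is (p, q)₁ = (1.5552, 1.8901).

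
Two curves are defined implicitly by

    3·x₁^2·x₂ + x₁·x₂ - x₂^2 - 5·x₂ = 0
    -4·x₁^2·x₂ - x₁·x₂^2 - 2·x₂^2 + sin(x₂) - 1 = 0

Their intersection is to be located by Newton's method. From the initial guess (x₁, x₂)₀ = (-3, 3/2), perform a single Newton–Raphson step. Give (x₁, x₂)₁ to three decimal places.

(-2.879, 0.053)

At (-3, 3/2): F = (26.250, -51.75251).
Jacobian J = [[6·x₁·x₂ + x₂, 3·x₁^2 + x₁ - 2·x₂ - 5], [-8·x₁·x₂ - x₂^2, -4·x₁^2 - 2·x₁·x₂ - 4·x₂ + cos(x₂)]].
At the point, J = [[-25.500, 16.000], [33.750, -32.92926]] (det J = 299.69620).
Solving J·Δ = −F gives Δ = (0.121, -1.447).
Then the next iterate is (x₁, x₂)₁ = (-2.879, 0.053).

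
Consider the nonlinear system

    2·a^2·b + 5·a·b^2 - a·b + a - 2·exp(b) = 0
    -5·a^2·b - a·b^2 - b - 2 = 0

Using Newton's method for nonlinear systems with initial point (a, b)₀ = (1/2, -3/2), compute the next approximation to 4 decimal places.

(0.5675, -0.6940)

At (1/2, -3/2): F = (5.678740, 0.2500).
Jacobian J = [[4·a·b + 5·b^2 - b + 1, 2·a^2 + 10·a·b - a - 2·exp(b)], [-10·a·b - b^2, -5·a^2 - 2·a·b - 1]].
At the point, J = [[10.7500, -7.946260], [5.2500, -0.7500]] (det J = 33.655367).
Solving J·Δ = −F gives Δ = (0.0675, 0.8060).
Then the next iterate is (a, b)₁ = (0.5675, -0.6940).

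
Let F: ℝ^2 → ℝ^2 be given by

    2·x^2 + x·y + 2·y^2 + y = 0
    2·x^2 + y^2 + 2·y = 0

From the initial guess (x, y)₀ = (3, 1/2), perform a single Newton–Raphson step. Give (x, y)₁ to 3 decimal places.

At (3, 1/2): F = (20.500, 19.250).
Jacobian J = [[4·x + y, x + 4·y + 1], [4·x, 2·y + 2]].
At the point, J = [[12.500, 6.000], [12.000, 3.000]] (det J = -34.500).
Solving J·Δ = −F gives Δ = (-1.565, -0.156).
Then the next iterate is (x, y)₁ = (1.435, 0.344).

(1.435, 0.344)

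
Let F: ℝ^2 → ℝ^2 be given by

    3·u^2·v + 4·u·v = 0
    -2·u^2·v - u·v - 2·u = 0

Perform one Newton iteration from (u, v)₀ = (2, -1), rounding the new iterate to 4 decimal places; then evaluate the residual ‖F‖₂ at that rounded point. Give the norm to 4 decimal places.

At (2, -1): F = (-20.0000, 6.0000).
Jacobian J = [[6·u·v + 4·v, 3·u^2 + 4·u], [-4·u·v - v - 2, -2·u^2 - u]].
At the point, J = [[-16.0000, 20.0000], [7.0000, -10.0000]] (det J = 20.0000).
Solving J·Δ = −F gives Δ = (-4.0000, -2.2000).
Then the next iterate is (u, v)₁ = (-2.0000, -3.2000).
Re-evaluating at (-2.0000, -3.2000): F = (-12.8000, 23.2000), so ‖F‖₂ = 26.4968.

26.4968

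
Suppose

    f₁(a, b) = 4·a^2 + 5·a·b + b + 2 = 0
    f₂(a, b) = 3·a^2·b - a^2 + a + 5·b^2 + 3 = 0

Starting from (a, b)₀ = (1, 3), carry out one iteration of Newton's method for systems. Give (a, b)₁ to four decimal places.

At (1, 3): F = (24.0000, 57.0000).
Jacobian J = [[8·a + 5·b, 5·a + 1], [6·a·b - 2·a + 1, 3·a^2 + 10·b]].
At the point, J = [[23.0000, 6.0000], [17.0000, 33.0000]] (det J = 657.0000).
Solving J·Δ = −F gives Δ = (-0.6849, -1.3744).
Then the next iterate is (a, b)₁ = (0.3151, 1.6256).

(0.3151, 1.6256)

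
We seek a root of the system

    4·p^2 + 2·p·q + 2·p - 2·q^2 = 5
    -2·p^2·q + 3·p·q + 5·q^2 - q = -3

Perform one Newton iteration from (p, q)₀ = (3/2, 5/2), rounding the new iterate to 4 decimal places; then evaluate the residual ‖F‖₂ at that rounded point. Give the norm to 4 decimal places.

At (3/2, 5/2): F = (2.0000, 31.7500).
Jacobian J = [[8·p + 2·q + 2, 2·p - 4·q], [-4·p·q + 3·q, -2·p^2 + 3·p + 10·q - 1]].
At the point, J = [[19.0000, -7.0000], [-7.5000, 24.0000]] (det J = 403.5000).
Solving J·Δ = −F gives Δ = (-0.6698, -1.5322).
Then the next iterate is (p, q)₁ = (0.8302, 0.9678).
Re-evaluating at (0.8302, 0.9678): F = (-0.849010, 7.791709), so ‖F‖₂ = 7.8378.

7.8378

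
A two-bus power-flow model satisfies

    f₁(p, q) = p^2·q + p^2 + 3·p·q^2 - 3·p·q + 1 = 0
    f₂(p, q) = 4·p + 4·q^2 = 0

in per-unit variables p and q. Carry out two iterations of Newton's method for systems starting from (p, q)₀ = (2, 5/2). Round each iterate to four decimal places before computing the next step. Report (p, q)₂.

At (2, 5/2): F = (37.5000, 33.0000).
Jacobian J = [[2·p·q + 2·p + 3·q^2 - 3·q, p^2 + 6·p·q - 3·p], [4, 8·q]].
At the point, J = [[25.2500, 28.0000], [4.0000, 20.0000]] (det J = 393.0000).
Solving J·Δ = −F gives Δ = (0.4427, -1.7385).
Then the next iterate is (p, q)₁ = (2.4427, 0.7615).
Round to (2.4427, 0.7615) and repeat: F = (10.179576, 12.090329), J = [[8.060779, 9.799380], [4.0000, 6.0920]].
Δ = (5.6984, -5.7262), so (p, q)₂ = (8.1411, -4.9647).

(8.1411, -4.9647)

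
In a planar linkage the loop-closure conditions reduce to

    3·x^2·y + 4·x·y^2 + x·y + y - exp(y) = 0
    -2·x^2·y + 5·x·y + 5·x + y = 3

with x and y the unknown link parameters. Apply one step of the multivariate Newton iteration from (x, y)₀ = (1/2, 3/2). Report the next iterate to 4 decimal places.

At (1/2, 3/2): F = (3.393311, 4.0000).
Jacobian J = [[6·x·y + 4·y^2 + y, 3·x^2 + 8·x·y + x - exp(y) + 1], [-4·x·y + 5·y + 5, -2·x^2 + 5·x + 1]].
At the point, J = [[15.0000, 3.768311], [9.5000, 3.0000]] (det J = 9.201046).
Solving J·Δ = −F gives Δ = (0.5318, -3.0174).
Then the next iterate is (x, y)₁ = (1.0318, -1.5174).

(1.0318, -1.5174)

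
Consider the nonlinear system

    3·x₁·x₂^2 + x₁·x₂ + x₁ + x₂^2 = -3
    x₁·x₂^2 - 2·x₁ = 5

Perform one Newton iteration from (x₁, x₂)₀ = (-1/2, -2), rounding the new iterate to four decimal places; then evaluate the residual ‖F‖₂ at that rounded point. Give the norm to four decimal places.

8.5683

At (-1/2, -2): F = (1.5000, -6.0000).
Jacobian J = [[3·x₂^2 + x₂ + 1, 6·x₁·x₂ + x₁ + 2·x₂], [x₂^2 - 2, 2·x₁·x₂]].
At the point, J = [[11.0000, 1.5000], [2.0000, 2.0000]] (det J = 19.0000).
Solving J·Δ = −F gives Δ = (-0.6316, 3.6316).
Then the next iterate is (x₁, x₂)₁ = (-1.1316, 1.6316).
Re-evaluating at (-1.1316, 1.6316): F = (-6.353160, -5.749253), so ‖F‖₂ = 8.5683.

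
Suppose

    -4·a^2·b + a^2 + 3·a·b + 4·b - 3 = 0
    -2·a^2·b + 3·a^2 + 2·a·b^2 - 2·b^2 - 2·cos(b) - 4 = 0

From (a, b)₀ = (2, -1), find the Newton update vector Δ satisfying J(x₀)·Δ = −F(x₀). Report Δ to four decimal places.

(0.0570, 1.3282)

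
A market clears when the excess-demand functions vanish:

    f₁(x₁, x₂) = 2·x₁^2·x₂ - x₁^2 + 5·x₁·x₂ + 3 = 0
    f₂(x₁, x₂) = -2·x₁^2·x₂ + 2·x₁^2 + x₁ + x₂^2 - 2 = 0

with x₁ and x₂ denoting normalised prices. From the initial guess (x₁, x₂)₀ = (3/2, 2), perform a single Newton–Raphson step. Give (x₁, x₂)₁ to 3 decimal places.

At (3/2, 2): F = (24.750, -1.000).
Jacobian J = [[4·x₁·x₂ - 2·x₁ + 5·x₂, 2·x₁^2 + 5·x₁], [-4·x₁·x₂ + 4·x₁ + 1, -2·x₁^2 + 2·x₂]].
At the point, J = [[19.000, 12.000], [-5.000, -0.500]] (det J = 50.500).
Solving J·Δ = −F gives Δ = (0.007, -2.074).
Then the next iterate is (x₁, x₂)₁ = (1.507, -0.074).

(1.507, -0.074)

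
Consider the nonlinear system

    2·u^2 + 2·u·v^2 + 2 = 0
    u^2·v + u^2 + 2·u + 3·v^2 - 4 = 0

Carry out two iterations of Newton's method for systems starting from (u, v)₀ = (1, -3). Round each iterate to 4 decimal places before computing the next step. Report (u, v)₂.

At (1, -3): F = (22.0000, 23.0000).
Jacobian J = [[4·u + 2·v^2, 4·u·v], [2·u·v + 2·u + 2, u^2 + 6·v]].
At the point, J = [[22.0000, -12.0000], [-2.0000, -17.0000]] (det J = -398.0000).
Solving J·Δ = −F gives Δ = (-0.2462, 1.3819).
Then the next iterate is (u, v)₁ = (0.7538, -1.6181).
Round to (0.7538, -1.6181) and repeat: F = (7.083699, 5.011129), J = [[8.251695, -4.878895], [1.068152, -9.140386]].
Δ = (-0.5740, 0.4812), so (u, v)₂ = (0.1798, -1.1369).

(0.1798, -1.1369)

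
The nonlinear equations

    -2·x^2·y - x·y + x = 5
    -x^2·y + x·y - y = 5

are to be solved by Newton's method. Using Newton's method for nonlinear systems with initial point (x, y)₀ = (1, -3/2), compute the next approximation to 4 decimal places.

(-1.7500, -9.1250)

At (1, -3/2): F = (0.5000, -3.5000).
Jacobian J = [[-4·x·y - y + 1, -2·x^2 - x], [-2·x·y + y, -x^2 + x - 1]].
At the point, J = [[8.5000, -3.0000], [1.5000, -1.0000]] (det J = -4.0000).
Solving J·Δ = −F gives Δ = (-2.7500, -7.6250).
Then the next iterate is (x, y)₁ = (-1.7500, -9.1250).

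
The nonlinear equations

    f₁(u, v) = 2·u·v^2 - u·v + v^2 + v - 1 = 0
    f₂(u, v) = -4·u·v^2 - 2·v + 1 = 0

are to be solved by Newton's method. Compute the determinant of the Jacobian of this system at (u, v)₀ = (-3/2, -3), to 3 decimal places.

J = [[2·v^2 - v, 4·u·v - u + 2·v + 1], [-4·v^2, -8·u·v - 2]].
At the point, J = [[21.000, 14.500], [-36.000, -38.000]].
det J = -276.000.

-276.000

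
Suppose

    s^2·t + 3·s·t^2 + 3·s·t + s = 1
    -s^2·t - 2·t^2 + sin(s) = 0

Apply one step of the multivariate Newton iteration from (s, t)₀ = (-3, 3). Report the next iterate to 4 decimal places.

(-1.7439, 1.8679)

At (-3, 3): F = (-85.0000, -45.141120).
Jacobian J = [[2·s·t + 3·t^2 + 3·t + 1, s^2 + 6·s·t + 3·s], [-2·s·t + cos(s), -s^2 - 4·t]].
At the point, J = [[19.0000, -54.0000], [17.010008, -21.0000]] (det J = 519.540405).
Solving J·Δ = −F gives Δ = (1.2561, -1.1321).
Then the next iterate is (s, t)₁ = (-1.7439, 1.8679).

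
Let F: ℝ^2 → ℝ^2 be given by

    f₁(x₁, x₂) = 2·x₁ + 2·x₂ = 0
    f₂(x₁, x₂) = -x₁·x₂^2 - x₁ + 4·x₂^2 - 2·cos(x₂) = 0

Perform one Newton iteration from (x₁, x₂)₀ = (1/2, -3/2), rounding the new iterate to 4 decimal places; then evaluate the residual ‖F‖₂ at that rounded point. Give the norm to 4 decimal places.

1.3190

At (1/2, -3/2): F = (-2.0000, 7.233526).
Jacobian J = [[2, 2], [-x₂^2 - 1, -2·x₁·x₂ + 8·x₂ + 2·sin(x₂)]].
At the point, J = [[2.0000, 2.0000], [-3.2500, -12.494990]] (det J = -18.489980).
Solving J·Δ = −F gives Δ = (0.5691, 0.4309).
Then the next iterate is (x₁, x₂)₁ = (1.0691, -1.0691).
Re-evaluating at (1.0691, -1.0691): F = (0.0000, 1.319018), so ‖F‖₂ = 1.3190.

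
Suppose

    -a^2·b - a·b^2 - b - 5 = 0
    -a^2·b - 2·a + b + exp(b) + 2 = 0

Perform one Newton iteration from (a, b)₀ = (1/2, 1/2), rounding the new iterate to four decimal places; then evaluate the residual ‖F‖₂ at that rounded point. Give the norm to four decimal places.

At (1/2, 1/2): F = (-5.7500, 3.023721).
Jacobian J = [[-2·a·b - b^2, -a^2 - 2·a·b - 1], [-2·a·b - 2, -a^2 + exp(b) + 1]].
At the point, J = [[-0.7500, -1.7500], [-2.5000, 2.398721]] (det J = -6.174041).
Solving J·Δ = −F gives Δ = (-1.3769, -2.6956).
Then the next iterate is (a, b)₁ = (-0.8769, -2.1956).
Re-evaluating at (-0.8769, -2.1956): F = (3.111151, 3.357806), so ‖F‖₂ = 4.5776.

4.5776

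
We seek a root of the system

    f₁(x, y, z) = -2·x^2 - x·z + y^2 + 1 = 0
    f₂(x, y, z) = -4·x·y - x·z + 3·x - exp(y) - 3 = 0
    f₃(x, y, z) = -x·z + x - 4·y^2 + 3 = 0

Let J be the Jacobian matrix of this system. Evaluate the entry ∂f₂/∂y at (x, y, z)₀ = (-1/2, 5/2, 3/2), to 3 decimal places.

-10.182

∂f₂/∂y = -4·x - exp(y).
At (-1/2, 5/2, 3/2) this is -10.182.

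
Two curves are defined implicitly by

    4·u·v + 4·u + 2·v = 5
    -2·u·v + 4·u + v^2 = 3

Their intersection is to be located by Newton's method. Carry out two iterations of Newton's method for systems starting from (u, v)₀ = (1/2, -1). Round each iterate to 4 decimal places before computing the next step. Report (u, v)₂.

At (1/2, -1): F = (-7.0000, 1.0000).
Jacobian J = [[4·v + 4, 4·u + 2], [-2·v + 4, -2·u + 2·v]].
At the point, J = [[0.0000, 4.0000], [6.0000, -3.0000]] (det J = -24.0000).
Solving J·Δ = −F gives Δ = (0.7083, 1.7500).
Then the next iterate is (u, v)₁ = (1.2083, 0.7500).
Round to (1.2083, 0.7500) and repeat: F = (4.9581, 0.583250), J = [[7.0000, 6.8332], [2.5000, -0.9166]].
Δ = (-0.3630, -0.3537), so (u, v)₂ = (0.8453, 0.3963).

(0.8453, 0.3963)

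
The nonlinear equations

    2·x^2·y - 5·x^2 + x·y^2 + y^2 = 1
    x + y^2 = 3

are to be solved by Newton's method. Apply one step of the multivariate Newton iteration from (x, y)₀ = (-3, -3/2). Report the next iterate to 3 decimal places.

At (-3, -3/2): F = (-77.500, -3.750).
Jacobian J = [[4·x·y - 10·x + y^2, 2·x^2 + 2·x·y + 2·y], [1, 2·y]].
At the point, J = [[50.250, 24.000], [1.000, -3.000]] (det J = -174.750).
Solving J·Δ = −F gives Δ = (1.845, -0.635).
Then the next iterate is (x, y)₁ = (-1.155, -2.135).

(-1.155, -2.135)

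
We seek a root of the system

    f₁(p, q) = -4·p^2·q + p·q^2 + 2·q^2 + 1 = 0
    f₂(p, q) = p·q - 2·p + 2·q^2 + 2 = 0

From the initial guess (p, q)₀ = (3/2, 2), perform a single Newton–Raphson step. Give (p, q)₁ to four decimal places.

(1.0868, 0.9474)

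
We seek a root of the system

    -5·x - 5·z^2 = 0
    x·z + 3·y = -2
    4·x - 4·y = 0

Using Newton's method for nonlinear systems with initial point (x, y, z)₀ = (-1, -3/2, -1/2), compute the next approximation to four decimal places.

At (-1, -3/2, -1/2): F = (3.7500, -2.0000, 2.0000).
Jacobian J = [[-5, 0, -10·z], [z, 3, x], [4, -4, 0]].
At the point, J = [[-5.0000, 0.0000, 5.0000], [-0.5000, 3.0000, -1.0000], [4.0000, -4.0000, 0.0000]] (det J = -30.0000).
Solving J·Δ = −F gives Δ = (-0.1667, 0.3333, -0.9167).
Then the next iterate is (x, y, z)₁ = (-1.1667, -1.1667, -1.4167).

(-1.1667, -1.1667, -1.4167)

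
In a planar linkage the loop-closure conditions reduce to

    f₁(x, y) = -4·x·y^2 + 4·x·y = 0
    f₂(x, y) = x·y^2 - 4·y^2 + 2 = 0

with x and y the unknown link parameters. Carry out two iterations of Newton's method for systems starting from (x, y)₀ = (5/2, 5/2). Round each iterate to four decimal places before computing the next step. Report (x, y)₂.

At (5/2, 5/2): F = (-37.5000, -7.3750).
Jacobian J = [[-4·y^2 + 4·y, -8·x·y + 4·x], [y^2, 2·x·y - 8·y]].
At the point, J = [[-15.0000, -40.0000], [6.2500, -7.5000]] (det J = 362.5000).
Solving J·Δ = −F gives Δ = (0.0379, -0.9517).
Then the next iterate is (x, y)₁ = (2.5379, 1.5483).
Round to (2.5379, 1.5483) and repeat: F = (-8.618027, -1.504994), J = [[-3.395732, -21.283845], [2.397233, -4.527539]].
Δ = (-0.1052, -0.3881), so (x, y)₂ = (2.4327, 1.1602).

(2.4327, 1.1602)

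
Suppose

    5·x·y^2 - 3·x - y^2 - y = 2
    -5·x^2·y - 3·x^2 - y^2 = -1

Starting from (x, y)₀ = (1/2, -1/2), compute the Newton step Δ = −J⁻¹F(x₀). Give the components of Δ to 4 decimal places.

At (1/2, -1/2): F = (-2.6250, 0.6250).
Jacobian J = [[5·y^2 - 3, 10·x·y - 2·y - 1], [-10·x·y - 6·x, -5·x^2 - 2·y]].
At the point, J = [[-1.7500, -2.5000], [-0.5000, -0.2500]] (det J = -0.8125).
Solving J·Δ = −F gives Δ = (2.7308, -2.9615).

(2.7308, -2.9615)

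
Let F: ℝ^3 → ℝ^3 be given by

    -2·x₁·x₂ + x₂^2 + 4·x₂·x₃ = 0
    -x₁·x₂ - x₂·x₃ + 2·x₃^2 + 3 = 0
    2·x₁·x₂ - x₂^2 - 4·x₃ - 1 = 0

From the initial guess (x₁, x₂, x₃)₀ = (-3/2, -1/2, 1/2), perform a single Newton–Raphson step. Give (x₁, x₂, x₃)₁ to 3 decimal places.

(35.250, -11.250, -3.750)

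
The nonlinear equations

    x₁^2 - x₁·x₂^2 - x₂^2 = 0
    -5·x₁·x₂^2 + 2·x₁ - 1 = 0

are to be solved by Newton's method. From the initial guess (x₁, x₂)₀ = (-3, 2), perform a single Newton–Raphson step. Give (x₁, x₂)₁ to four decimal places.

At (-3, 2): F = (17.0000, 53.0000).
Jacobian J = [[2·x₁ - x₂^2, -2·x₁·x₂ - 2·x₂], [-5·x₂^2 + 2, -10·x₁·x₂]].
At the point, J = [[-10.0000, 8.0000], [-18.0000, 60.0000]] (det J = -456.0000).
Solving J·Δ = −F gives Δ = (1.3070, -0.4912).
Then the next iterate is (x₁, x₂)₁ = (-1.6930, 1.5088).

(-1.6930, 1.5088)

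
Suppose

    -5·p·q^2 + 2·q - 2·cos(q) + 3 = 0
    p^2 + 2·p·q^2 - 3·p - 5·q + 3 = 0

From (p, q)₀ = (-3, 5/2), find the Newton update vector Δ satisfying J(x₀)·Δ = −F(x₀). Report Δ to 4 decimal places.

At (-3, 5/2): F = (103.352287, -29.0000).
Jacobian J = [[-5·q^2, -10·p·q + 2·sin(q) + 2], [2·p + 2·q^2 - 3, 4·p·q - 5]].
At the point, J = [[-31.2500, 78.196944], [3.5000, -35.0000]] (det J = 820.060695).
Solving J·Δ = −F gives Δ = (1.6458, -0.6640).

(1.6458, -0.6640)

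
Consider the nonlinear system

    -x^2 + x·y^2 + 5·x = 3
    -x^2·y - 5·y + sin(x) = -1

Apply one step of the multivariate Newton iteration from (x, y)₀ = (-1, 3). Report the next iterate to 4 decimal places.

At (-1, 3): F = (-18.0000, -17.841471).
Jacobian J = [[-2·x + y^2 + 5, 2·x·y], [-2·x·y + cos(x), -x^2 - 5]].
At the point, J = [[16.0000, -6.0000], [6.540302, -6.0000]] (det J = -56.758186).
Solving J·Δ = −F gives Δ = (0.0168, -2.9553).
Then the next iterate is (x, y)₁ = (-0.9832, 0.0447).

(-0.9832, 0.0447)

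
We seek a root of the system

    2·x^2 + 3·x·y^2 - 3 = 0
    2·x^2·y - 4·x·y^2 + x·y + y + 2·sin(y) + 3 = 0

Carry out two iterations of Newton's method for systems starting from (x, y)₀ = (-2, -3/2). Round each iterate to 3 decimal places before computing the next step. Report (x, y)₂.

(-3.053, -1.261)

At (-2, -3/2): F = (-8.500, 8.50501).
Jacobian J = [[4·x + 3·y^2, 6·x·y], [4·x·y - 4·y^2 + y, 2·x^2 - 8·x·y + x + 2·cos(y) + 1]].
At the point, J = [[-1.250, 18.000], [1.500, -16.85853]] (det J = -5.92684).
Solving J·Δ = −F gives Δ = (-1.652, 0.357).
Then the next iterate is (x, y)₁ = (-3.652, -1.143).
Round to (-3.652, -1.143) and repeat: F = (9.36075, -7.19254), J = [[-10.68865, 25.04542], [10.32815, -8.54195]].
Δ = (0.599, -0.118), so (x, y)₂ = (-3.053, -1.261).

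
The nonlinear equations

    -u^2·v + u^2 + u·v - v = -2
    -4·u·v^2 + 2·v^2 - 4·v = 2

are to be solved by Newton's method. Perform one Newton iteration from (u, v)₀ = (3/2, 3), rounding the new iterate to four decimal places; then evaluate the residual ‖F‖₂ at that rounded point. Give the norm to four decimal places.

At (3/2, 3): F = (-1.0000, -50.0000).
Jacobian J = [[-2·u·v + 2·u + v, -u^2 + u - 1], [-4·v^2, -8·u·v + 4·v - 4]].
At the point, J = [[-3.0000, -1.7500], [-36.0000, -28.0000]] (det J = 21.0000).
Solving J·Δ = −F gives Δ = (2.8333, -5.4286).
Then the next iterate is (u, v)₁ = (4.3333, -2.4286).
Re-evaluating at (4.3333, -2.4286): F = (58.285246, -82.722316), so ‖F‖₂ = 101.1936.

101.1936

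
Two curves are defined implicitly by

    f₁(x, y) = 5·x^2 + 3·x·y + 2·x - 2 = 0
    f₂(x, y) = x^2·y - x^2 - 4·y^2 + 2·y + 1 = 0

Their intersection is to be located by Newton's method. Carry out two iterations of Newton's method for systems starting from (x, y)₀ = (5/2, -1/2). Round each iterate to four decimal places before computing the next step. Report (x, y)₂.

(0.7175, -0.2947)

At (5/2, -1/2): F = (30.5000, -10.3750).
Jacobian J = [[10·x + 3·y + 2, 3·x], [2·x·y - 2·x, x^2 - 8·y + 2]].
At the point, J = [[25.5000, 7.5000], [-7.5000, 12.2500]] (det J = 368.6250).
Solving J·Δ = −F gives Δ = (-1.2247, 0.0972).
Then the next iterate is (x, y)₁ = (1.2753, -0.4028).
Round to (1.2753, -0.4028) and repeat: F = (7.141478, -2.736091), J = [[13.5446, 3.8259], [-3.577982, 6.848790]].
Δ = (-0.5578, 0.1081), so (x, y)₂ = (0.7175, -0.2947).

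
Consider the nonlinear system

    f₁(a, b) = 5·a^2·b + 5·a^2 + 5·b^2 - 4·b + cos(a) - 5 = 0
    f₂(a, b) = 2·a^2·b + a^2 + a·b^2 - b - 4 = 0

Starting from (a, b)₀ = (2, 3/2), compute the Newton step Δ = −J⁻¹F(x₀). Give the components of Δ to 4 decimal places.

At (2, 3/2): F = (49.833853, 15.0000).
Jacobian J = [[10·a·b + 10·a - sin(a), 5·a^2 + 10·b - 4], [4·a·b + 2·a + b^2, 2·a^2 + 2·a·b - 1]].
At the point, J = [[49.090703, 31.0000], [18.2500, 13.0000]] (det J = 72.429133).
Solving J·Δ = −F gives Δ = (-2.5244, 2.3900).

(-2.5244, 2.3900)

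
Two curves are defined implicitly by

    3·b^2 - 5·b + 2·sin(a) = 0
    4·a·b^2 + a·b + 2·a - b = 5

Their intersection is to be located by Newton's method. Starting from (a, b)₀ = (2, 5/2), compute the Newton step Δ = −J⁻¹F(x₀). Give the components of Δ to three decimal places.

(-0.560, -0.853)

At (2, 5/2): F = (8.06859, 51.500).
Jacobian J = [[2·cos(a), 6·b - 5], [4·b^2 + b + 2, 8·a·b + a - 1]].
At the point, J = [[-0.83229, 10.000], [29.500, 41.000]] (det J = -329.12404).
Solving J·Δ = −F gives Δ = (-0.560, -0.853).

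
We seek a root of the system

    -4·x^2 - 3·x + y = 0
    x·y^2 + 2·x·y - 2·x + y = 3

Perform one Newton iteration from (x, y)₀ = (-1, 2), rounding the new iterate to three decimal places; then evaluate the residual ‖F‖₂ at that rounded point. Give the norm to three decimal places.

At (-1, 2): F = (1.000, -7.000).
Jacobian J = [[-8·x - 3, 1], [y^2 + 2·y - 2, 2·x·y + 2·x + 1]].
At the point, J = [[5.000, 1.000], [6.000, -5.000]] (det J = -31.000).
Solving J·Δ = −F gives Δ = (0.065, -1.323).
Then the next iterate is (x, y)₁ = (-0.935, 0.677).
Re-evaluating at (-0.935, 0.677): F = (-0.01490, -2.14753), so ‖F‖₂ = 2.148.

2.148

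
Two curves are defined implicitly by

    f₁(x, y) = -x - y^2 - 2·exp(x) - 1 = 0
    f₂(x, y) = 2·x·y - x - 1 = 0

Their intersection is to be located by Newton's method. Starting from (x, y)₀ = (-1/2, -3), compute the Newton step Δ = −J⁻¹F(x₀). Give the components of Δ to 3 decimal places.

At (-1/2, -3): F = (-10.71306, 2.500).
Jacobian J = [[-2·exp(x) - 1, -2·y], [2·y - 1, 2·x]].
At the point, J = [[-2.21306, 6.000], [-7.000, -1.000]] (det J = 44.21306).
Solving J·Δ = −F gives Δ = (0.097, 1.821).

(0.097, 1.821)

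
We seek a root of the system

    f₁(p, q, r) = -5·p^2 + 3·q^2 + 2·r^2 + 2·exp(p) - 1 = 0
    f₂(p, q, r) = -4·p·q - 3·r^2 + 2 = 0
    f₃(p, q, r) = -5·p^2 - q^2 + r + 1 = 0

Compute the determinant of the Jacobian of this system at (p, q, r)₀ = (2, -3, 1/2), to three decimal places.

J = [[-10·p + 2·exp(p), 6·q, 4·r], [-4·q, -4·p, -6·r], [-10·p, -2·q, 1]].
At the point, J = [[-5.22189, -18.000, 2.000], [12.000, -8.000, -3.000], [-20.000, 6.000, 1.000]].
det J = -1092.219.

-1092.219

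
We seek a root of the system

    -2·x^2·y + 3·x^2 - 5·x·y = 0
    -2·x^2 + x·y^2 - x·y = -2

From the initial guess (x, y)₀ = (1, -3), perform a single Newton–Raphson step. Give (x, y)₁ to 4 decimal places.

(0.5200, -1.8343)

At (1, -3): F = (24.0000, 12.0000).
Jacobian J = [[-4·x·y + 6·x - 5·y, -2·x^2 - 5·x], [-4·x + y^2 - y, 2·x·y - x]].
At the point, J = [[33.0000, -7.0000], [8.0000, -7.0000]] (det J = -175.0000).
Solving J·Δ = −F gives Δ = (-0.4800, 1.1657).
Then the next iterate is (x, y)₁ = (0.5200, -1.8343).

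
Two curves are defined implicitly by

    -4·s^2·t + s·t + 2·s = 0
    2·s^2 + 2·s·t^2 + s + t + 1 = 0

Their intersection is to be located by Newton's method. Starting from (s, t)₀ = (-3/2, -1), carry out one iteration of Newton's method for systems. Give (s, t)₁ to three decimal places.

At (-3/2, -1): F = (7.500, 0.000).
Jacobian J = [[-8·s·t + t + 2, -4·s^2 + s], [4·s + 2·t^2 + 1, 4·s·t + 1]].
At the point, J = [[-11.000, -10.500], [-3.000, 7.000]] (det J = -108.500).
Solving J·Δ = −F gives Δ = (0.484, 0.207).
Then the next iterate is (s, t)₁ = (-1.016, -0.793).

(-1.016, -0.793)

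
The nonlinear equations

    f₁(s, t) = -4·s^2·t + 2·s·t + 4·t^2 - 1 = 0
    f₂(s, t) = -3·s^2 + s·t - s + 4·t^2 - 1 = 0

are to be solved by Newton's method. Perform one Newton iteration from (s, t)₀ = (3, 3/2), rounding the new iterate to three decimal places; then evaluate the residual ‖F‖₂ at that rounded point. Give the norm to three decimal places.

At (3, 3/2): F = (-37.000, -17.500).
Jacobian J = [[-8·s·t + 2·t, -4·s^2 + 2·s + 8·t], [-6·s + t - 1, s + 8·t]].
At the point, J = [[-33.000, -18.000], [-17.500, 15.000]] (det J = -810.000).
Solving J·Δ = −F gives Δ = (-1.074, -0.086).
Then the next iterate is (s, t)₁ = (1.926, 1.414).
Re-evaluating at (1.926, 1.414): F = (-8.53648, -3.33348), so ‖F‖₂ = 9.164.

9.164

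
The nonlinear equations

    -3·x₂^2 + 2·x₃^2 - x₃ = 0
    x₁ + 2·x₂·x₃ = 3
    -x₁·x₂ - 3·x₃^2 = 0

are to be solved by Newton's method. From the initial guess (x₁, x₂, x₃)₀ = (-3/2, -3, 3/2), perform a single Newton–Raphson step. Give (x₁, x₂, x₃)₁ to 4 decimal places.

(-3.8684, -1.1842, -0.2368)

At (-3/2, -3, 3/2): F = (-24.0000, -13.5000, -11.2500).
Jacobian J = [[0, -6·x₂, 4·x₃ - 1], [1, 2·x₃, 2·x₂], [-x₂, -x₁, -6·x₃]].
At the point, J = [[0.0000, 18.0000, 5.0000], [1.0000, 3.0000, -6.0000], [3.0000, 1.5000, -9.0000]] (det J = -199.5000).
Solving J·Δ = −F gives Δ = (-2.3684, 1.8158, -1.7368).
Then the next iterate is (x₁, x₂, x₃)₁ = (-3.8684, -1.1842, -0.2368).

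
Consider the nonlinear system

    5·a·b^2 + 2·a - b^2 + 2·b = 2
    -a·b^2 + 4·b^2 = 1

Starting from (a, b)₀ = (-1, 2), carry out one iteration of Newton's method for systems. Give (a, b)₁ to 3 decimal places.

At (-1, 2): F = (-24.000, 19.000).
Jacobian J = [[5·b^2 + 2, 10·a·b - 2·b + 2], [-b^2, -2·a·b + 8·b]].
At the point, J = [[22.000, -22.000], [-4.000, 20.000]] (det J = 352.000).
Solving J·Δ = −F gives Δ = (0.176, -0.915).
Then the next iterate is (a, b)₁ = (-0.824, 1.085).

(-0.824, 1.085)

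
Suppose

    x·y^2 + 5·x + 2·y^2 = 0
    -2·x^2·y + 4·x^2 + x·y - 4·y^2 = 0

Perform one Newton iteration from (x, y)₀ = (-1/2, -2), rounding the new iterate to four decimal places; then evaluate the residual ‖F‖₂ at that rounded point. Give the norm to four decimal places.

3.0782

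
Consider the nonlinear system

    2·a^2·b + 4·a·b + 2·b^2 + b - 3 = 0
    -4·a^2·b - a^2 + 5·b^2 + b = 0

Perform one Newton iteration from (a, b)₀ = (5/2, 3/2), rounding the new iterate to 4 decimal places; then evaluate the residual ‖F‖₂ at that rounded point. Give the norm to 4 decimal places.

At (5/2, 3/2): F = (36.7500, -31.0000).
Jacobian J = [[4·a·b + 4·b, 2·a^2 + 4·a + 4·b + 1], [-8·a·b - 2·a, -4·a^2 + 10·b + 1]].
At the point, J = [[21.0000, 29.5000], [-35.0000, -9.0000]] (det J = 843.5000).
Solving J·Δ = −F gives Δ = (-0.6921, -0.7531).
Then the next iterate is (a, b)₁ = (1.8079, 0.7469).
Re-evaluating at (1.8079, 0.7469): F = (9.146390, -9.497282), so ‖F‖₂ = 13.1854.

13.1854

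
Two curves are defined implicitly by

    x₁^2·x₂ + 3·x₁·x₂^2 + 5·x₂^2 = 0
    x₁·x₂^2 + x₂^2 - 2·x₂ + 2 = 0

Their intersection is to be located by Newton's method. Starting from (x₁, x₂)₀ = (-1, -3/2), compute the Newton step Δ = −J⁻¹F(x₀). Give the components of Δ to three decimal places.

(2.303, 5.091)

At (-1, -3/2): F = (3.000, 5.000).
Jacobian J = [[2·x₁·x₂ + 3·x₂^2, x₁^2 + 6·x₁·x₂ + 10·x₂], [x₂^2, 2·x₁·x₂ + 2·x₂ - 2]].
At the point, J = [[9.750, -5.000], [2.250, -2.000]] (det J = -8.250).
Solving J·Δ = −F gives Δ = (2.303, 5.091).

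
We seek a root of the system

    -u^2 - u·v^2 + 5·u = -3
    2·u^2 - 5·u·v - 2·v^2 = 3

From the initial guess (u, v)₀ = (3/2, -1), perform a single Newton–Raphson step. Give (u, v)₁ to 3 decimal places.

(0.277, -2.842)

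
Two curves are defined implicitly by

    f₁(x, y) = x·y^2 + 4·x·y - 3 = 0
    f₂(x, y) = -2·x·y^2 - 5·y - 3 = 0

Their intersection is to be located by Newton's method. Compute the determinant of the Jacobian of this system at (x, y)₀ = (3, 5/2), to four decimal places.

J = [[y^2 + 4·y, 2·x·y + 4·x], [-2·y^2, -4·x·y - 5]].
At the point, J = [[16.2500, 27.0000], [-12.5000, -35.0000]].
det J = -231.2500.

-231.2500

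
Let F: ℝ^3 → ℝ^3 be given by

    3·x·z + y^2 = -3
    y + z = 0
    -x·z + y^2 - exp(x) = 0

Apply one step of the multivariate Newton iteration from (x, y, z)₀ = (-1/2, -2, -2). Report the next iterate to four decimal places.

At (-1/2, -2, -2): F = (10.0000, -4.0000, 2.393469).
Jacobian J = [[3·z, 2·y, 3·x], [0, 1, 1], [-z - exp(x), 2·y, -x]].
At the point, J = [[-6.0000, -4.0000, -1.5000], [0.0000, 1.0000, 1.0000], [1.393469, -4.0000, 0.5000]] (det J = -30.483673).
Solving J·Δ = −F gives Δ = (0.2302, 1.0476, 2.9524).
Then the next iterate is (x, y, z)₁ = (-0.2698, -0.9524, 0.9524).

(-0.2698, -0.9524, 0.9524)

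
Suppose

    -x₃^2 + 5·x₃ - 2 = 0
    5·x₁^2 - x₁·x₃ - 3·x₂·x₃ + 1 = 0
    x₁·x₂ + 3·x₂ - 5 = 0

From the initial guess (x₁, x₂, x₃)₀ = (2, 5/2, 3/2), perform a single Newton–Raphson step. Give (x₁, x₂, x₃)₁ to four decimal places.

(0.6054, 1.6973, -0.1250)

At (2, 5/2, 3/2): F = (3.2500, 6.7500, 7.5000).
Jacobian J = [[0, 0, -2·x₃ + 5], [10·x₁ - x₃, -3·x₃, -x₁ - 3·x₂], [x₂, x₁ + 3, 0]].
At the point, J = [[0.0000, 0.0000, 2.0000], [18.5000, -4.5000, -9.5000], [2.5000, 5.0000, 0.0000]] (det J = 207.5000).
Solving J·Δ = −F gives Δ = (-1.3946, -0.8027, -1.6250).
Then the next iterate is (x₁, x₂, x₃)₁ = (0.6054, 1.6973, -0.1250).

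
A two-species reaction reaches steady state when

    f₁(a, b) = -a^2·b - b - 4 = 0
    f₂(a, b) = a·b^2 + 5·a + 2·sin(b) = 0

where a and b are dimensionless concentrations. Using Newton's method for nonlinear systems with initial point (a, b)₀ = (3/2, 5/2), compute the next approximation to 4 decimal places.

At (3/2, 5/2): F = (-12.1250, 18.071944).
Jacobian J = [[-2·a·b, -a^2 - 1], [b^2 + 5, 2·a·b + 2·cos(b)]].
At the point, J = [[-7.5000, -3.2500], [11.2500, 5.897713]] (det J = -7.670346).
Solving J·Δ = −F gives Δ = (-1.6656, 0.1130).
Then the next iterate is (a, b)₁ = (-0.1656, 2.6130).

(-0.1656, 2.6130)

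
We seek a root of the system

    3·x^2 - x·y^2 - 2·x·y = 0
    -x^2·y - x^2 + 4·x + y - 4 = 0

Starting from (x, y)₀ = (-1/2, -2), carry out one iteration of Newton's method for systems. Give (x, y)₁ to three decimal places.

(9.083, -30.000)

At (-1/2, -2): F = (0.750, -7.750).
Jacobian J = [[6·x - y^2 - 2·y, -2·x·y - 2·x], [-2·x·y - 2·x + 4, -x^2 + 1]].
At the point, J = [[-3.000, -1.000], [3.000, 0.750]] (det J = 0.750).
Solving J·Δ = −F gives Δ = (9.583, -28.000).
Then the next iterate is (x, y)₁ = (9.083, -30.000).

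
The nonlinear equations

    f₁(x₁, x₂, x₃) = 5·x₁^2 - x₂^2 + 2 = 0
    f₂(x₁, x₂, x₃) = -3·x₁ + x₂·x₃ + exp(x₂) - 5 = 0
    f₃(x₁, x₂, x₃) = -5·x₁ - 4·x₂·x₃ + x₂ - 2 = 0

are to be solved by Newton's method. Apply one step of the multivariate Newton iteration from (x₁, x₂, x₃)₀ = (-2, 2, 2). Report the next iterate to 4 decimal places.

(-0.9336, 1.1679, 1.3116)

At (-2, 2, 2): F = (18.0000, 12.389056, -6.0000).
Jacobian J = [[10·x₁, -2·x₂, 0], [-3, x₃ + exp(x₂), x₂], [-5, -4·x₃ + 1, -4·x₂]].
At the point, J = [[-20.0000, -4.0000, 0.0000], [-3.0000, 9.389056, 2.0000], [-5.0000, -7.0000, -8.0000]] (det J = 1358.248976).
Solving J·Δ = −F gives Δ = (1.0664, -0.8321, -0.6884).
Then the next iterate is (x₁, x₂, x₃)₁ = (-0.9336, 1.1679, 1.3116).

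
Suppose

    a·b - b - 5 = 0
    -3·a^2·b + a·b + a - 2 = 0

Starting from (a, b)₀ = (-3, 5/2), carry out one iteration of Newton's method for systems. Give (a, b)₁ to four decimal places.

At (-3, 5/2): F = (-15.0000, -80.0000).
Jacobian J = [[b, a - 1], [-6·a·b + b + 1, -3·a^2 + a]].
At the point, J = [[2.5000, -4.0000], [48.5000, -30.0000]] (det J = 119.0000).
Solving J·Δ = −F gives Δ = (-1.0924, -4.4328).
Then the next iterate is (a, b)₁ = (-4.0924, -1.9328).

(-4.0924, -1.9328)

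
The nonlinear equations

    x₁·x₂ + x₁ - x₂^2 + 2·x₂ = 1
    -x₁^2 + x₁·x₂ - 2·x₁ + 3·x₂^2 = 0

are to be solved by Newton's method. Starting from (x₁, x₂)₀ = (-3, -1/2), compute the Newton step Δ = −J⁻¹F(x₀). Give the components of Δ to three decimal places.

At (-3, -1/2): F = (-3.750, -0.750).
Jacobian J = [[x₂ + 1, x₁ - 2·x₂ + 2], [-2·x₁ + x₂ - 2, x₁ + 6·x₂]].
At the point, J = [[0.500, 0.000], [3.500, -6.000]] (det J = -3.000).
Solving J·Δ = −F gives Δ = (7.500, 4.250).

(7.500, 4.250)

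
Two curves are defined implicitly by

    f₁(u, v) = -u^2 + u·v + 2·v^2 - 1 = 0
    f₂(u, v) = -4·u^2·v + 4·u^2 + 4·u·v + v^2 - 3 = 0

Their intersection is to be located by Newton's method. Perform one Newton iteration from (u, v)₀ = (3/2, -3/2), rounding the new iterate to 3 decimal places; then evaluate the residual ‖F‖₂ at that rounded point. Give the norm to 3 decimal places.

At (3/2, -3/2): F = (-1.000, 12.750).
Jacobian J = [[-2·u + v, u + 4·v], [-8·u·v + 8·u + 4·v, -4·u^2 + 4·u + 2·v]].
At the point, J = [[-4.500, -4.500], [24.000, -6.000]] (det J = 135.000).
Solving J·Δ = −F gives Δ = (-0.469, 0.247).
Then the next iterate is (u, v)₁ = (1.031, -1.253).
Re-evaluating at (1.031, -1.253): F = (-0.21479, 2.98204), so ‖F‖₂ = 2.990.

2.990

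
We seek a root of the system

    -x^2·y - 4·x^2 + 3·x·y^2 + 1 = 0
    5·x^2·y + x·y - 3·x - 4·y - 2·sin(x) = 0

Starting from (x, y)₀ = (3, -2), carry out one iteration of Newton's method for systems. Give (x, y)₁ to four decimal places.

(1.7511, -1.5778)

At (3, -2): F = (19.0000, -97.282240).
Jacobian J = [[-2·x·y - 8·x + 3·y^2, -x^2 + 6·x·y], [10·x·y + y - 2·cos(x) - 3, 5·x^2 + x - 4]].
At the point, J = [[0.0000, -45.0000], [-63.020015, 44.0000]] (det J = -2835.900675).
Solving J·Δ = −F gives Δ = (-1.2489, 0.4222).
Then the next iterate is (x, y)₁ = (1.7511, -1.5778).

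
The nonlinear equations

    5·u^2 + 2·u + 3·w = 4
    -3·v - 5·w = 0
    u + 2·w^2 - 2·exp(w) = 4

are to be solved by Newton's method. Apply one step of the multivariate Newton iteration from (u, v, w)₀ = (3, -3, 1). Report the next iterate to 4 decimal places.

At (3, -3, 1): F = (50.0000, 4.0000, -4.436564).
Jacobian J = [[10·u + 2, 0, 3], [0, -3, -5], [1, 0, 4·w - 2·exp(w)]].
At the point, J = [[32.0000, 0.0000, 3.0000], [0.0000, -3.0000, -5.0000], [1.0000, 0.0000, -1.436564]] (det J = 146.910111).
Solving J·Δ = −F gives Δ = (-1.1950, 7.8669, -3.9202).
Then the next iterate is (u, v, w)₁ = (1.8050, 4.8669, -2.9202).

(1.8050, 4.8669, -2.9202)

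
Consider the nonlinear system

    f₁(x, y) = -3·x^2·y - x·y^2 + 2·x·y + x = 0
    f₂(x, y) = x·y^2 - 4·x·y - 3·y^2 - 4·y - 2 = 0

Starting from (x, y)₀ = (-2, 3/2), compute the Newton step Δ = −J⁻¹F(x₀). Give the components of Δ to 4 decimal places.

(0.6438, -0.8786)

At (-2, 3/2): F = (-21.5000, -7.2500).
Jacobian J = [[-6·x·y - y^2 + 2·y + 1, -3·x^2 - 2·x·y + 2·x], [y^2 - 4·y, 2·x·y - 4·x - 6·y - 4]].
At the point, J = [[19.7500, -10.0000], [-3.7500, -11.0000]] (det J = -254.7500).
Solving J·Δ = −F gives Δ = (0.6438, -0.8786).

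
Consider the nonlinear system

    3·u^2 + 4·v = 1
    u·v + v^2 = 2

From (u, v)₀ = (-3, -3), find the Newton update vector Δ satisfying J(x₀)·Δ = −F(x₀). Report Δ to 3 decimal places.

At (-3, -3): F = (14.000, 16.000).
Jacobian J = [[6·u, 4], [v, u + 2·v]].
At the point, J = [[-18.000, 4.000], [-3.000, -9.000]] (det J = 174.000).
Solving J·Δ = −F gives Δ = (1.092, 1.414).

(1.092, 1.414)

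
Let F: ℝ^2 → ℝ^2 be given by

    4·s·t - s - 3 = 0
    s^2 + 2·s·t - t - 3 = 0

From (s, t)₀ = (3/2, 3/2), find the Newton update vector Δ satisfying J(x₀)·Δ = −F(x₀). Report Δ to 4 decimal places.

At (3/2, 3/2): F = (4.5000, 2.2500).
Jacobian J = [[4·t - 1, 4·s], [2·s + 2·t, 2·s - 1]].
At the point, J = [[5.0000, 6.0000], [6.0000, 2.0000]] (det J = -26.0000).
Solving J·Δ = −F gives Δ = (-0.1731, -0.6058).

(-0.1731, -0.6058)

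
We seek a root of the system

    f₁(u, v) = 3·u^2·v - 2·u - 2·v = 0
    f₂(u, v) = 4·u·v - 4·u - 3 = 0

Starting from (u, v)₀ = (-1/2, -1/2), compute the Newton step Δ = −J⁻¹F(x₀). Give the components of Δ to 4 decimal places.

(-0.5000, 1.5000)

At (-1/2, -1/2): F = (1.6250, 0.0000).
Jacobian J = [[6·u·v - 2, 3·u^2 - 2], [4·v - 4, 4·u]].
At the point, J = [[-0.5000, -1.2500], [-6.0000, -2.0000]] (det J = -6.5000).
Solving J·Δ = −F gives Δ = (-0.5000, 1.5000).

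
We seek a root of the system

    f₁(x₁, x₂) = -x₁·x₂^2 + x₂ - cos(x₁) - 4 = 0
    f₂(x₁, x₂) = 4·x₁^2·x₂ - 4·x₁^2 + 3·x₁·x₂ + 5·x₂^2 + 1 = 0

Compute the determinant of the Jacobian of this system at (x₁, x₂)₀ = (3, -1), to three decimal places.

326.939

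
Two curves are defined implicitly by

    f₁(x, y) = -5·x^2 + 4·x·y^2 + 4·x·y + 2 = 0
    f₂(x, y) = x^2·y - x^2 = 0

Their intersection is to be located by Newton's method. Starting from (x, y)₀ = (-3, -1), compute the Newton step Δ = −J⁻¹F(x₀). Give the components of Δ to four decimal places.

(1.3571, 0.1905)

At (-3, -1): F = (-43.0000, -18.0000).
Jacobian J = [[-10·x + 4·y^2 + 4·y, 8·x·y + 4·x], [2·x·y - 2·x, x^2]].
At the point, J = [[30.0000, 12.0000], [12.0000, 9.0000]] (det J = 126.0000).
Solving J·Δ = −F gives Δ = (1.3571, 0.1905).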